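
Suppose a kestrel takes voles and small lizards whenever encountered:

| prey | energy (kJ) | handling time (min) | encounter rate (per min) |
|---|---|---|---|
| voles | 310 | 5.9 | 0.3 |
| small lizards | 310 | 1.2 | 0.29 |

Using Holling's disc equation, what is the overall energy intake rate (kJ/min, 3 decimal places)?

58.659 kJ/min

Energy encountered per unit search time: 0.3×310 + 0.29×310 = 182.9 kJ/min.
Handling time per unit search time: 0.3×5.9 + 0.29×1.2 = 2.118.
Rate = 182.9/(1 + 2.118) = 58.66 kJ/min.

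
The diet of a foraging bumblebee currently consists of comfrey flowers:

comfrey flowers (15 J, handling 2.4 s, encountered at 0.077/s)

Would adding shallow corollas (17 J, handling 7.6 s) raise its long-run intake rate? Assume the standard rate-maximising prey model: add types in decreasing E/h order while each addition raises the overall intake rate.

Current rate: (0.077×15)/(1 + 0.077×2.4) = 0.9748 J/s.
shallow corollas: E/h = 17/7.6 = 2.237 J/s.
Since 2.237 > R, including shallow corollas increases the long-run rate.

Yes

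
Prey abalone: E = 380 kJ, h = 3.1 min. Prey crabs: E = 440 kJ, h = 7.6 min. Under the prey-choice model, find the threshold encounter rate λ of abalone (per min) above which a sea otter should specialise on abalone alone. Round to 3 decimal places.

The zero-one rule: include crabs iff E₂/h₂ > λE₁/(1+λh₁). Equality gives the switch point.
λE₁h₂ = E₂ + λE₂h₁ ⇒ λ = E₂/(E₁h₂ − E₂h₁) = 440/(2888 − 1364) = 0.2887 per min.

0.289 per min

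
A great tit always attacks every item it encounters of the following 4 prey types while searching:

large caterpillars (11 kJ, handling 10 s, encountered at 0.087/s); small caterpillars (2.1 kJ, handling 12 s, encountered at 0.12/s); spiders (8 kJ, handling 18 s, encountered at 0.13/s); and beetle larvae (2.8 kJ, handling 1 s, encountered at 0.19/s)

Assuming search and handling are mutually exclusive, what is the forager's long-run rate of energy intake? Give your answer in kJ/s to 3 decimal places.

R = (0.087×11 + 0.12×2.1 + 0.13×8 + 0.19×2.8) / (1 + 0.087×10 + 0.12×12 + 0.13×18 + 0.19×1) = 2.781/5.84 = 0.4762 kJ/s.

0.476 kJ/s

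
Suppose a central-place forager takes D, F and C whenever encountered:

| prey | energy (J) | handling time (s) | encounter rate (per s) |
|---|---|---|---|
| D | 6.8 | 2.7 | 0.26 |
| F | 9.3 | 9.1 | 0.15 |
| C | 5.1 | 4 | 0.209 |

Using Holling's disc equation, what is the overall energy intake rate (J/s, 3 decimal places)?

Energy encountered per unit search time: 0.26×6.8 + 0.15×9.3 + 0.209×5.1 = 4.229 J/s.
Handling time per unit search time: 0.26×2.7 + 0.15×9.1 + 0.209×4 = 2.903.
Rate = 4.229/(1 + 2.903) = 1.083 J/s.

1.083 J/s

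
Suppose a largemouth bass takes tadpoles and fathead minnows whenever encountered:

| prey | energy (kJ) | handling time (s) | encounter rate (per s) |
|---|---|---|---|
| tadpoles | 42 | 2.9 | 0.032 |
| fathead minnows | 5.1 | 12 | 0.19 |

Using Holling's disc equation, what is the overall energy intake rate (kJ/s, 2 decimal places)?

0.69 kJ/s

R = (0.032×42 + 0.19×5.1) / (1 + 0.032×2.9 + 0.19×12) = 2.313/3.373 = 0.6858 kJ/s.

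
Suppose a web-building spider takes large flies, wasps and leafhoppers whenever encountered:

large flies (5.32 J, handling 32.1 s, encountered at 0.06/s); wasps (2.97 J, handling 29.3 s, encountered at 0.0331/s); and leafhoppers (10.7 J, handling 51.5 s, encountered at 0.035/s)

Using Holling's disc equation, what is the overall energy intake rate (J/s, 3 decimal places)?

R = (0.06×5.32 + 0.0331×2.97 + 0.035×10.7) / (1 + 0.06×32.1 + 0.0331×29.3 + 0.035×51.5) = 0.792/5.698 = 0.139 J/s.

0.139 J/s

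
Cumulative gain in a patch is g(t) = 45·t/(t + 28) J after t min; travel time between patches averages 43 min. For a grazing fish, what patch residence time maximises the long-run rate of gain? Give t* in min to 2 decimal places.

Optimal t* satisfies g'(t*) = g(t*)/(T + t*).
g'(t) = 45·28/(t + 28)². Setting 45·28/(t+28)² = 45t/[(t+28)(43+t)] gives 28(43+t) = t(t+28), so t² = 28×43 = 1204.
t* = √1204 = 34.7 min.

34.70 min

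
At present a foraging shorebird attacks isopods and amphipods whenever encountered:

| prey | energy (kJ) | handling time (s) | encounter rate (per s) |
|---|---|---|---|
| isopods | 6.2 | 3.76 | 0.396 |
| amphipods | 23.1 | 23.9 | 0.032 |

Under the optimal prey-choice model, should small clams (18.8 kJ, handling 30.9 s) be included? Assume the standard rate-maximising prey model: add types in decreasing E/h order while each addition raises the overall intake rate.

No

On isopods and amphipods alone, R = ΣλE/(1+Σλh) = 3.194/3.254 = 0.9818 kJ/s.
Profitability of small clams: 18.8/30.9 = 0.6084 kJ/s.
Since 0.6084 < R, time spent handling small clams is better spent searching.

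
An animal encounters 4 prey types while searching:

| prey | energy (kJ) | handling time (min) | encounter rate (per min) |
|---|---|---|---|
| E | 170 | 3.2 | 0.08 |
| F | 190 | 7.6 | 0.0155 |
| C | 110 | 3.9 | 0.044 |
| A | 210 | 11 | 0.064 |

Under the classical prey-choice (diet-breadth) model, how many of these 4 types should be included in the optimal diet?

4

Rank by E/h (kJ/min): E 53.1, C 28.2, F 25, A 19.1. Include each in turn until the next type's E/h falls below the running intake rate.
Rate on top 1: 10.83. C: 28.2 > 10.83 → include.
Rate on top 2: 12.92. F: 25 > 12.92 → include.
Rate on top 3: 13.84. A: 19.1 > 13.84 → include.
Optimal diet: E, C, F, A — 4 of 4 types.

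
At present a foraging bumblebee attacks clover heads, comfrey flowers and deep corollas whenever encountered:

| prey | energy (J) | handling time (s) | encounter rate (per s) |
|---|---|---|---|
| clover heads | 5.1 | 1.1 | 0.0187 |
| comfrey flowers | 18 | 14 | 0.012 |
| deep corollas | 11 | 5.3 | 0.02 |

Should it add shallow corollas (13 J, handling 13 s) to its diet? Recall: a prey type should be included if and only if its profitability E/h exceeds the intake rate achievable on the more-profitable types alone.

Current rate: (0.0187×5.1 + 0.012×18 + 0.02×11)/(1 + 0.0187×1.1 + 0.012×14 + 0.02×5.3) = 0.4105 J/s.
Profitability of shallow corollas: 13/13 = 1 J/s.
1 > 0.4105, so adding shallow corollas raises the average — include it.

Yes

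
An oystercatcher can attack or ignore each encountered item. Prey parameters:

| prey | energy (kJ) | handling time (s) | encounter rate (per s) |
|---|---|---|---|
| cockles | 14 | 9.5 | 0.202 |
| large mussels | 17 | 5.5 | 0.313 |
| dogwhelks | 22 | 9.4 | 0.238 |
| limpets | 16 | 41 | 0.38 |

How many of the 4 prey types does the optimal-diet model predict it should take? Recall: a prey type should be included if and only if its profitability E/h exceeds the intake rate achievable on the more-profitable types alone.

Profitabilities (E/h, kJ/s): large mussels 3.09, dogwhelks 2.34, cockles 1.47, limpets 0.39. Add prey in this order while the next type's profitability exceeds the intake rate on those already taken.
Rate on top 1: 1.955. dogwhelks: 2.34 > 1.955 → include.
Rate on top 2: 2.129. cockles: 1.47 < 2.129 → exclude; stop.
Optimal diet: large mussels, dogwhelks — 2 of 4 types.

2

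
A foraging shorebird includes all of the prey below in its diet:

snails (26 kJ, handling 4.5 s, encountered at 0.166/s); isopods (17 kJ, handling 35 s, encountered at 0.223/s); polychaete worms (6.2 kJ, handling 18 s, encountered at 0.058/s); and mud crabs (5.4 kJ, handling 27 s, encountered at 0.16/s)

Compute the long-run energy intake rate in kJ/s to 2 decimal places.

Energy encountered per unit search time: 0.166×26 + 0.223×17 + 0.058×6.2 + 0.16×5.4 = 9.331 kJ/s.
Handling time per unit search time: 0.166×4.5 + 0.223×35 + 0.058×18 + 0.16×27 = 13.92.
Rate = 9.331/(1 + 13.92) = 0.6255 kJ/s.

0.63 kJ/s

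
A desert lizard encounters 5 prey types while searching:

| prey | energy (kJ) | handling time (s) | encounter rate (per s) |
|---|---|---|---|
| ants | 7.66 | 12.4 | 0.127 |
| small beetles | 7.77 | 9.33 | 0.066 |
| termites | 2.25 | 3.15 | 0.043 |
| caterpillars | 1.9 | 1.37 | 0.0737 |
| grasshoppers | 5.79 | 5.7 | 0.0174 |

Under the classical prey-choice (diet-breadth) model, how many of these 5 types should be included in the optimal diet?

5

Rank by E/h (kJ/s): caterpillars 1.39, grasshoppers 1.02, small beetles 0.833, termites 0.714, ants 0.618. Include each in turn until the next type's E/h falls below the running intake rate.
Rate on top 1: 0.1272. grasshoppers: 1.02 > 0.1272 → include.
Rate on top 2: 0.2006. small beetles: 0.833 > 0.2006 → include.
Rate on top 3: 0.415. termites: 0.714 > 0.415 → include.
Rate on top 4: 0.4358. ants: 0.618 > 0.4358 → include.
Optimal diet: caterpillars, grasshoppers, small beetles, termites, ants — 5 of 5 types.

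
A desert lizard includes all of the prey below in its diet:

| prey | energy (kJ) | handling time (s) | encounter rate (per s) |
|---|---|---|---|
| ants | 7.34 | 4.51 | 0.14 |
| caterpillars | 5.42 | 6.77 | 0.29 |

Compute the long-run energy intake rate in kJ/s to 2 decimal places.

0.72 kJ/s

Energy encountered per unit search time: 0.14×7.34 + 0.29×5.42 = 2.599 kJ/s.
Handling time per unit search time: 0.14×4.51 + 0.29×6.77 = 2.595.
Rate = 2.599/(1 + 2.595) = 0.7231 kJ/s.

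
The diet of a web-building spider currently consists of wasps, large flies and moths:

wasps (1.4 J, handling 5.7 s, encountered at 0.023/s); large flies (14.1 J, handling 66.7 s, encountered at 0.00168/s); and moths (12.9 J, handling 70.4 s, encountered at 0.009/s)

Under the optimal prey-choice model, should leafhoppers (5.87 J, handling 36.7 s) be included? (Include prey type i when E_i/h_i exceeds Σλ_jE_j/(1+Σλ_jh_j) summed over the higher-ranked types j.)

Yes

On wasps, large flies and moths alone, R = ΣλE/(1+Σλh) = 0.172/1.877 = 0.09164 J/s.
Profitability of leafhoppers: 5.87/36.7 = 0.1599 J/s.
0.1599 > 0.09164, so adding leafhoppers raises the average — include it.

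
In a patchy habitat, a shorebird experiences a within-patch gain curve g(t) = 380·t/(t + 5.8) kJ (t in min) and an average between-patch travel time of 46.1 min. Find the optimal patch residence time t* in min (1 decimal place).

16.4 min

Maximise g(t)/(T+t): set derivative to zero → g'(t)(T+t) = g(t).
g'(t) = 380·5.8/(t + 5.8)². Setting 380·5.8/(t+5.8)² = 380t/[(t+5.8)(46.1+t)] gives 5.8(46.1+t) = t(t+5.8), so t² = 5.8×46.1 = 267.4.
t* = √267.4 = 16.35 min.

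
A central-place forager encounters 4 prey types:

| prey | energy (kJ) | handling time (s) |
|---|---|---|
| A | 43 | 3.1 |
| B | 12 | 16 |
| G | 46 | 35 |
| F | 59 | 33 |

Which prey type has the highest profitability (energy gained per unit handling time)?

Profitability E/h (kJ/s): A = 43/3.1 = 13.9, B = 12/16 = 0.75, G = 46/35 = 1.31, F = 59/33 = 1.79.
Ranked: A > F > G > B.

A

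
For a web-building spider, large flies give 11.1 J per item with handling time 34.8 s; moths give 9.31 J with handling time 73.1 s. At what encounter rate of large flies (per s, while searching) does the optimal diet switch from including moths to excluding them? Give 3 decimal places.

At the threshold, the rate on large flies alone equals the profitability of moths: λ·11.1/(1 + λ·34.8) = 9.31/73.1 = 0.1274.
Rearranging, λ(11.1 − 0.1274×34.8) = 0.1274, so λ = 0.1274/6.668 = 0.0191 per s.

0.019 per s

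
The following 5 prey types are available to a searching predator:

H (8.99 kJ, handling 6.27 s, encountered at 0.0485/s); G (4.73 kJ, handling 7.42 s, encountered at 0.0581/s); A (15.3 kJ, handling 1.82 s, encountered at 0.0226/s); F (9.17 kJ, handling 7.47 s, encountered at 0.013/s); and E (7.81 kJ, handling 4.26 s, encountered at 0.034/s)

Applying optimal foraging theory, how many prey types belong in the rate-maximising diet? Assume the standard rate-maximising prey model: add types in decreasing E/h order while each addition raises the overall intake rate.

Rank by E/h (kJ/s): A 8.41, E 1.83, H 1.43, F 1.23, G 0.637. Include each in turn until the next type's E/h falls below the running intake rate.
Rate on top 1: 0.3321. E: 1.83 > 0.3321 → include.
Rate on top 2: 0.5155. H: 1.43 > 0.5155 → include.
Rate on top 3: 0.7029. F: 1.23 > 0.7029 → include.
Rate on top 4: 0.735. G: 0.637 < 0.735 → exclude; stop.
Optimal diet: A, E, H, F — 4 of 5 types.

4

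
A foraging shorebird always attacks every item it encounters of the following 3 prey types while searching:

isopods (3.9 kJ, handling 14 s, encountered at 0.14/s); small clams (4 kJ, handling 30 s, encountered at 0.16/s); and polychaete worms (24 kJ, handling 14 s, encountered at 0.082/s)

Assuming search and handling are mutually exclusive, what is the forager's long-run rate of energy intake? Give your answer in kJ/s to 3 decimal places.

0.354 kJ/s

R = (0.14×3.9 + 0.16×4 + 0.082×24) / (1 + 0.14×14 + 0.16×30 + 0.082×14) = 3.154/8.908 = 0.3541 kJ/s.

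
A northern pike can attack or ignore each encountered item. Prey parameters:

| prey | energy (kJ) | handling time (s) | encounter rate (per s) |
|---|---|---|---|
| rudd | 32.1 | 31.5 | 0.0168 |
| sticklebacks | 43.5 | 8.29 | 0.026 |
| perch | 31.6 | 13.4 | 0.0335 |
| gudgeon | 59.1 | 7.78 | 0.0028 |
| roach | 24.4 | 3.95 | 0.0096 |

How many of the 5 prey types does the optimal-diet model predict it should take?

4

E/h in descending order: gudgeon 7.6, roach 6.18, sticklebacks 5.25, perch 2.36, rudd 1.02 kJ/s. The optimal diet is the largest prefix of this list for which every included type satisfies E_i/h_i > R on the types above it.
Rate on top 1: 0.162. roach: 6.18 > 0.162 → include.
Rate on top 2: 0.3772. sticklebacks: 5.25 > 0.3772 → include.
Rate on top 3: 1.2. perch: 2.36 > 1.2 → include.
Rate on top 4: 1.502. rudd: 1.02 < 1.502 → exclude; stop.
Optimal diet: gudgeon, roach, sticklebacks, perch — 4 of 5 types.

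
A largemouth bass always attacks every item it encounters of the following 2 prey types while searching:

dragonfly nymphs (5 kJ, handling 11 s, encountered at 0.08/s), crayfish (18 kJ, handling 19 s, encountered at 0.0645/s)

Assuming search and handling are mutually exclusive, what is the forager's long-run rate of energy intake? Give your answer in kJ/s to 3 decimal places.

R = Σλ_iE_i / (1 + Σλ_ih_i)
Numerator: 0.08×5 + 0.0645×18 = 1.561
Denominator: 1 + 0.08×11 + 0.0645×19 = 3.106
R = 1.561/3.106 = 0.5027 kJ/s

0.503 kJ/s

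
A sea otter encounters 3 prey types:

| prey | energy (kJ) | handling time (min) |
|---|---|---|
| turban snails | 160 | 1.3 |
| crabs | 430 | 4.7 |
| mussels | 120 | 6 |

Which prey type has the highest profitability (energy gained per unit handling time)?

In descending order of E/h:
turban snails: 160/1.3 = 123 kJ/min
crabs: 430/4.7 = 91.5 kJ/min
mussels: 120/6 = 20 kJ/min

turban snails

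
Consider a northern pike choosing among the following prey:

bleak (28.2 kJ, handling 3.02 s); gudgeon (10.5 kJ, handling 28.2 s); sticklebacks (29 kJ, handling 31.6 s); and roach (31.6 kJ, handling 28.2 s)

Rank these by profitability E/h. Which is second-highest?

roach

Profitability E/h (kJ/s): bleak = 28.2/3.02 = 9.34, gudgeon = 10.5/28.2 = 0.372, sticklebacks = 29/31.6 = 0.918, roach = 31.6/28.2 = 1.12.
Ranked: bleak > roach > sticklebacks > gudgeon.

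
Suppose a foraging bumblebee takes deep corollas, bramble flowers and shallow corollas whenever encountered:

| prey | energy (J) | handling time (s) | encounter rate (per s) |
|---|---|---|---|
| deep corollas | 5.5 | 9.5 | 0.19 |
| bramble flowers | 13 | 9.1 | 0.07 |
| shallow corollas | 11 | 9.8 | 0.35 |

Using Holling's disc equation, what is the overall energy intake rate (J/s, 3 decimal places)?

0.845 J/s

R = Σλ_iE_i / (1 + Σλ_ih_i)
Numerator: 0.19×5.5 + 0.07×13 + 0.35×11 = 5.805
Denominator: 1 + 0.19×9.5 + 0.07×9.1 + 0.35×9.8 = 6.872
R = 5.805/6.872 = 0.8447 J/s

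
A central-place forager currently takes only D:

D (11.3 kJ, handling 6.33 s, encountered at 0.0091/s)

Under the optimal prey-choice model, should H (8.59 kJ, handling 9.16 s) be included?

Yes

Current rate: (0.0091×11.3)/(1 + 0.0091×6.33) = 0.09723 kJ/s.
Profitability of H: 8.59/9.16 = 0.9378 kJ/s.
0.9378 > 0.09723, so adding H raises the average — include it.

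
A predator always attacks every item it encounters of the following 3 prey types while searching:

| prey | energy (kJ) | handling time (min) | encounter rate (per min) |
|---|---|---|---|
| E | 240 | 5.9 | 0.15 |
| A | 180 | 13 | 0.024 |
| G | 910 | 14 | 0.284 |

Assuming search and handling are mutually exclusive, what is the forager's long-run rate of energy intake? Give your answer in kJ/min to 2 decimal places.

48.40 kJ/min

R = Σλ_iE_i / (1 + Σλ_ih_i)
Numerator: 0.15×240 + 0.024×180 + 0.284×910 = 298.8
Denominator: 1 + 0.15×5.9 + 0.024×13 + 0.284×14 = 6.173
R = 298.8/6.173 = 48.4 kJ/min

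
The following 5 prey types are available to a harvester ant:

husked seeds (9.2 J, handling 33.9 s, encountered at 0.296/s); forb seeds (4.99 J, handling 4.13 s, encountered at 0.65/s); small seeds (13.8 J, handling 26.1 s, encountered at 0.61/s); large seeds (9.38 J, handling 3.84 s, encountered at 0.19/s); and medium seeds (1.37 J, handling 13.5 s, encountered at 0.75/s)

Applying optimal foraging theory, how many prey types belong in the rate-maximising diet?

E/h in descending order: large seeds 2.44, forb seeds 1.21, small seeds 0.529, husked seeds 0.271, medium seeds 0.101 J/s. The optimal diet is the largest prefix of this list for which every included type satisfies E_i/h_i > R on the types above it.
Rate on top 1: 1.03. forb seeds: 1.21 > 1.03 → include.
Rate on top 2: 1.139. small seeds: 0.529 < 1.139 → exclude; stop.
Optimal diet: large seeds, forb seeds — 2 of 5 types.

2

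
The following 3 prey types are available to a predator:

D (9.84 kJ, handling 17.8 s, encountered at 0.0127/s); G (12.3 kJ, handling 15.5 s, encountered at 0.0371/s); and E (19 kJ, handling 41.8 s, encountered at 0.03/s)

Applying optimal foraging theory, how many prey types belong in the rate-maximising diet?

3

Profitabilities (E/h, kJ/s): G 0.794, D 0.553, E 0.455. Add prey in this order while the next type's profitability exceeds the intake rate on those already taken.
Rate on top 1: 0.2897. D: 0.553 > 0.2897 → include.
Rate on top 2: 0.3227. E: 0.455 > 0.3227 → include.
Optimal diet: G, D, E — 3 of 3 types.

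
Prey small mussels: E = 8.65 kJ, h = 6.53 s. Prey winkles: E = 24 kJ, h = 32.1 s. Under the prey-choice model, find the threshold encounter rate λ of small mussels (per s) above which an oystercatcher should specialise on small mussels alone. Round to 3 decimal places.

At the threshold, the rate on small mussels alone equals the profitability of winkles: λ·8.65/(1 + λ·6.53) = 24/32.1 = 0.7477.
Rearranging, λ(8.65 − 0.7477×6.53) = 0.7477, so λ = 0.7477/3.768 = 0.1984 per s.

0.198 per s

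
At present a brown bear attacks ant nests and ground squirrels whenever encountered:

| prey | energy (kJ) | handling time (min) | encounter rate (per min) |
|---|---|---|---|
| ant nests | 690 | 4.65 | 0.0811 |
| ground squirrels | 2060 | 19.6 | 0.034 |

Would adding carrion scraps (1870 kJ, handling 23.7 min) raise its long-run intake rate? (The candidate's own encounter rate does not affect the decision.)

Yes

On ant nests and ground squirrels alone, R = ΣλE/(1+Σλh) = 126/2.044 = 61.66 kJ/min.
Profitability of carrion scraps: 1870/23.7 = 78.9 kJ/min.
78.9 > 61.66, so adding carrion scraps raises the average — include it.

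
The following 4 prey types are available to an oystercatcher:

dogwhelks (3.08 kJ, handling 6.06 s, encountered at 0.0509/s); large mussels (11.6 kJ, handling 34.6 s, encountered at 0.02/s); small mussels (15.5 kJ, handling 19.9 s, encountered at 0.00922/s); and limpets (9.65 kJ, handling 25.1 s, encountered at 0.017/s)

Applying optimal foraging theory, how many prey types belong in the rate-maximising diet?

4

Rank by E/h (kJ/s): small mussels 0.779, dogwhelks 0.508, limpets 0.384, large mussels 0.335. Include each in turn until the next type's E/h falls below the running intake rate.
Rate on top 1: 0.1208. dogwhelks: 0.508 > 0.1208 → include.
Rate on top 2: 0.2009. limpets: 0.384 > 0.2009 → include.
Rate on top 3: 0.2417. large mussels: 0.335 > 0.2417 → include.
Optimal diet: small mussels, dogwhelks, limpets, large mussels — 4 of 4 types.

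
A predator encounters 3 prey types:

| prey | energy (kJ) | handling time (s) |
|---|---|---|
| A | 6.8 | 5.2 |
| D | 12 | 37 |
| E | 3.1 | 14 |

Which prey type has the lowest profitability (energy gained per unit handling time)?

In descending order of E/h:
A: 6.8/5.2 = 1.31 kJ/s
D: 12/37 = 0.324 kJ/s
E: 3.1/14 = 0.221 kJ/s

E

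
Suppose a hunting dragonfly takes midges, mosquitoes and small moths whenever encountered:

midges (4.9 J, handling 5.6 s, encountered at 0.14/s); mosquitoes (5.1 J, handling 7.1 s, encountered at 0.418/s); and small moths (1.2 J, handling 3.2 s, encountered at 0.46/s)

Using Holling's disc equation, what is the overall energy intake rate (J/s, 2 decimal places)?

0.54 J/s

Energy encountered per unit search time: 0.14×4.9 + 0.418×5.1 + 0.46×1.2 = 3.37 J/s.
Handling time per unit search time: 0.14×5.6 + 0.418×7.1 + 0.46×3.2 = 5.224.
Rate = 3.37/(1 + 5.224) = 0.5414 J/s.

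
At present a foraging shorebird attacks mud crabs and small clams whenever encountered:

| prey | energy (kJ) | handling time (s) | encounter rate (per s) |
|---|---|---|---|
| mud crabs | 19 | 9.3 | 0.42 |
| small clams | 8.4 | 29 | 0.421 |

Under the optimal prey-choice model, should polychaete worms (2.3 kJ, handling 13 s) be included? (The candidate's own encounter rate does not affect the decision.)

Intake rate on the current diet: R = (0.42×19 + 0.421×8.4) / (1 + 0.42×9.3 + 0.421×29) = 11.52/17.11 = 0.6729 kJ/s.
Profitability of polychaete worms: 2.3/13 = 0.1769 kJ/s.
0.1769 < 0.6729, so adding polychaete worms would lower the average — exclude it.

No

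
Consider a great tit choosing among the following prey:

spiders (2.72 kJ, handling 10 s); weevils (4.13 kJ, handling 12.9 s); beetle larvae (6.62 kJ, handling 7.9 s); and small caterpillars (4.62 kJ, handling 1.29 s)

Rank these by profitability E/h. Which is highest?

small caterpillars

Profitability E/h (kJ/s): spiders = 2.72/10 = 0.272, weevils = 4.13/12.9 = 0.32, beetle larvae = 6.62/7.9 = 0.838, small caterpillars = 4.62/1.29 = 3.58.
Ranked: small caterpillars > beetle larvae > weevils > spiders.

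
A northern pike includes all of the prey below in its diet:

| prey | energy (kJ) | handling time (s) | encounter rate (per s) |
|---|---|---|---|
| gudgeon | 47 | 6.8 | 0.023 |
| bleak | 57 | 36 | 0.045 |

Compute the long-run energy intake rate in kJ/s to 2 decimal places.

Energy encountered per unit search time: 0.023×47 + 0.045×57 = 3.646 kJ/s.
Handling time per unit search time: 0.023×6.8 + 0.045×36 = 1.776.
Rate = 3.646/(1 + 1.776) = 1.313 kJ/s.

1.31 kJ/s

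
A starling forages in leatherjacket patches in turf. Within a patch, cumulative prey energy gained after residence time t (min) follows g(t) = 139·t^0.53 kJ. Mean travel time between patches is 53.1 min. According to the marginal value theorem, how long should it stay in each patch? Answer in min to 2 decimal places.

59.88 min

Maximise g(t)/(T+t): set derivative to zero → g'(t)(T+t) = g(t).
g'(t) = 0.53·139·t^-0.47. Setting 0.53·139·t^-0.47 = 139·t^0.53/(53.1+t) gives 0.53(53.1+t) = t, so 0.47·t = 0.53×53.1.
t* = 0.53×53.1/0.47 = 59.88 min.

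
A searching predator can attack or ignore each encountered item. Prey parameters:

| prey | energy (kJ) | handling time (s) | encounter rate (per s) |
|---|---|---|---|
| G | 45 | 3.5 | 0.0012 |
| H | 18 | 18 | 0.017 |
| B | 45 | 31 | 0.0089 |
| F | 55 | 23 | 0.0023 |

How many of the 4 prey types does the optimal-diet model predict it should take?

4

Rank by E/h (kJ/s): G 12.9, F 2.39, B 1.45, H 1. Include each in turn until the next type's E/h falls below the running intake rate.
Rate on top 1: 0.05377. F: 2.39 > 0.05377 → include.
Rate on top 2: 0.1708. B: 1.45 > 0.1708 → include.
Rate on top 3: 0.4359. H: 1 > 0.4359 → include.
Optimal diet: G, F, B, H — 4 of 4 types.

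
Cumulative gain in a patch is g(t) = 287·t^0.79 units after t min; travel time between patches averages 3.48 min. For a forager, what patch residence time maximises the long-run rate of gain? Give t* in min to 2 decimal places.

Optimal t* satisfies g'(t*) = g(t*)/(T + t*).
g'(t) = 0.79·287·t^-0.21. Setting 0.79·287·t^-0.21 = 287·t^0.79/(3.48+t) gives 0.79(3.48+t) = t, so 0.21·t = 0.79×3.48.
t* = 0.79×3.48/0.21 = 13.09 min.

13.09 min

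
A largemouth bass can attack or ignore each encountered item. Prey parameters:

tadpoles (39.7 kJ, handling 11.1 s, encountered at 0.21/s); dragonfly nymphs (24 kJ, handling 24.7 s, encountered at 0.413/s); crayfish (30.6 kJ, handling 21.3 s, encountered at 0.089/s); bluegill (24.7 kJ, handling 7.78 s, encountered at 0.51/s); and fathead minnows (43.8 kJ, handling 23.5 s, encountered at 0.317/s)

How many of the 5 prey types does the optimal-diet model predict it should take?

E/h in descending order: tadpoles 3.58, bluegill 3.17, fathead minnows 1.86, crayfish 1.44, dragonfly nymphs 0.972 kJ/s. The optimal diet is the largest prefix of this list for which every included type satisfies E_i/h_i > R on the types above it.
Rate on top 1: 2.503. bluegill: 3.17 > 2.503 → include.
Rate on top 2: 2.868. fathead minnows: 1.86 < 2.868 → exclude; stop.
Optimal diet: tadpoles, bluegill — 2 of 5 types.

2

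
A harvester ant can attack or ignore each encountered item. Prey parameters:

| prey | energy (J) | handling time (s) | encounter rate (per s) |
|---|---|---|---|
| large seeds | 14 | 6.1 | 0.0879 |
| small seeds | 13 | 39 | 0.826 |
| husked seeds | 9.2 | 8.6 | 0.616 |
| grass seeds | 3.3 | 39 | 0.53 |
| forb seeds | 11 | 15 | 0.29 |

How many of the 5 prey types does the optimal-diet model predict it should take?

Profitabilities (E/h, J/s): large seeds 2.3, husked seeds 1.07, forb seeds 0.733, small seeds 0.333, grass seeds 0.0846. Add prey in this order while the next type's profitability exceeds the intake rate on those already taken.
Rate on top 1: 0.8011. husked seeds: 1.07 > 0.8011 → include.
Rate on top 2: 1.009. forb seeds: 0.733 < 1.009 → exclude; stop.
Optimal diet: large seeds, husked seeds — 2 of 5 types.

2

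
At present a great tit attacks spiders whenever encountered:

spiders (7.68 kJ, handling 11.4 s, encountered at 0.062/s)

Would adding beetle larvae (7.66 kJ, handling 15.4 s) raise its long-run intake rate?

Intake rate on the current diet: R = (0.062×7.68) / (1 + 0.062×11.4) = 0.4762/1.707 = 0.279 kJ/s.
Profitability of beetle larvae: 7.66/15.4 = 0.4974 kJ/s.
0.4974 > 0.279, so adding beetle larvae raises the average — include it.

Yes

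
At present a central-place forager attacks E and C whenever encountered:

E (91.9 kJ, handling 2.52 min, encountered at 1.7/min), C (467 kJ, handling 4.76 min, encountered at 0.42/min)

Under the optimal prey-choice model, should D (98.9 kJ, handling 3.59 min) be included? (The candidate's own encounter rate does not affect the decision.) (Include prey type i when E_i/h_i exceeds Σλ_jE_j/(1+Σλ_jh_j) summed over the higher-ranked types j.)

Intake rate on the current diet: R = (1.7×91.9 + 0.42×467) / (1 + 1.7×2.52 + 0.42×4.76) = 352.4/7.283 = 48.38 kJ/min.
Profitability of D: 98.9/3.59 = 27.55 kJ/min.
Since 27.55 < R, time spent handling D is better spent searching.

No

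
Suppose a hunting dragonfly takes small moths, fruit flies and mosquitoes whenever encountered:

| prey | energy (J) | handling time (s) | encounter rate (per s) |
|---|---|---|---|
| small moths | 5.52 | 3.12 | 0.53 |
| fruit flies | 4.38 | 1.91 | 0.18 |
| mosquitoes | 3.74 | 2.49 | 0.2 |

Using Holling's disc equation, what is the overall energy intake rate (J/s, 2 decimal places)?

R = (0.53×5.52 + 0.18×4.38 + 0.2×3.74) / (1 + 0.53×3.12 + 0.18×1.91 + 0.2×2.49) = 4.462/3.495 = 1.277 J/s.

1.28 J/s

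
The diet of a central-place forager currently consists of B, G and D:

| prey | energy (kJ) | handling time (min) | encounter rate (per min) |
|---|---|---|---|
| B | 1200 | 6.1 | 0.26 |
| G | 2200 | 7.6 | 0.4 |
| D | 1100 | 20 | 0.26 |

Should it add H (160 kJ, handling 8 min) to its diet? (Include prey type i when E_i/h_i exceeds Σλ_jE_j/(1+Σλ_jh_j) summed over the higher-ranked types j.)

On B, G and D alone, R = ΣλE/(1+Σλh) = 1478/10.83 = 136.5 kJ/min.
Profitability of H: 160/8 = 20 kJ/min.
Since 20 < R, time spent handling H is better spent searching.

No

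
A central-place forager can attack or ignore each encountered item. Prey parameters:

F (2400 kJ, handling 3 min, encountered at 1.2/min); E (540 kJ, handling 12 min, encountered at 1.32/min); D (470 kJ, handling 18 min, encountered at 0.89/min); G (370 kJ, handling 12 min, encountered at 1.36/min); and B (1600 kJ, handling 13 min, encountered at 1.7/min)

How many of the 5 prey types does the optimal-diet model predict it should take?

Rank by E/h (kJ/min): F 800, B 123, E 45, G 30.8, D 26.1. Include each in turn until the next type's E/h falls below the running intake rate.
Rate on top 1: 626.1. B: 123 < 626.1 → exclude; stop.
Optimal diet: F — 1 of 5 types.

1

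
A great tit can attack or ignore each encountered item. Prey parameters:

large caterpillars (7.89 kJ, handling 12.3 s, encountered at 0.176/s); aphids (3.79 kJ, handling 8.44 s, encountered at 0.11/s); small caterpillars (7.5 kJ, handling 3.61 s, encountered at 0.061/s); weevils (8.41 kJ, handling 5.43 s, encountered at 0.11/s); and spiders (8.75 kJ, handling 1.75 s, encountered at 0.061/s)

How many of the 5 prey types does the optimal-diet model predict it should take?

3

Rank by E/h (kJ/s): spiders 5, small caterpillars 2.08, weevils 1.55, large caterpillars 0.641, aphids 0.449. Include each in turn until the next type's E/h falls below the running intake rate.
Rate on top 1: 0.4823. small caterpillars: 2.08 > 0.4823 → include.
Rate on top 2: 0.747. weevils: 1.55 > 0.747 → include.
Rate on top 3: 0.9959. large caterpillars: 0.641 < 0.9959 → exclude; stop.
Optimal diet: spiders, small caterpillars, weevils — 3 of 5 types.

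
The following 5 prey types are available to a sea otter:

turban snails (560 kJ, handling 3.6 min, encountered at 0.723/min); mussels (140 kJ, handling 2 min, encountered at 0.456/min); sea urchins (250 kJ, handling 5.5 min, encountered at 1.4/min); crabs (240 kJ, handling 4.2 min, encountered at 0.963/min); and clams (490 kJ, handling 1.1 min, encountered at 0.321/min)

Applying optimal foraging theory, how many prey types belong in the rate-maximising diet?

E/h in descending order: clams 445, turban snails 156, mussels 70, crabs 57.1, sea urchins 45.5 kJ/min. The optimal diet is the largest prefix of this list for which every included type satisfies E_i/h_i > R on the types above it.
Rate on top 1: 116.2. turban snails: 156 > 116.2 → include.
Rate on top 2: 142.1. mussels: 70 < 142.1 → exclude; stop.
Optimal diet: clams, turban snails — 2 of 5 types.

2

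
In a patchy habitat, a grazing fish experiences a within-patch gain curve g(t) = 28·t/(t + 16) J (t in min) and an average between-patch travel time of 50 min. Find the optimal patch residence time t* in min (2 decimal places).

28.28 min

Optimal t* satisfies g'(t*) = g(t*)/(T + t*).
g'(t) = 28·16/(t + 16)². Setting 28·16/(t+16)² = 28t/[(t+16)(50+t)] gives 16(50+t) = t(t+16), so t² = 16×50 = 800.
t* = √800 = 28.28 min.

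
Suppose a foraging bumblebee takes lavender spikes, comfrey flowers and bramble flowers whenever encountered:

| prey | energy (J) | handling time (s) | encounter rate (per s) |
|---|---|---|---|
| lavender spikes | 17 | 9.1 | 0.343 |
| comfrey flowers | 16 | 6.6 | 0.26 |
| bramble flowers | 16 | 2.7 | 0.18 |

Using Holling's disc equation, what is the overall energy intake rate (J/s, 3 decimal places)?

2.035 J/s

R = (0.343×17 + 0.26×16 + 0.18×16) / (1 + 0.343×9.1 + 0.26×6.6 + 0.18×2.7) = 12.87/6.323 = 2.035 J/s.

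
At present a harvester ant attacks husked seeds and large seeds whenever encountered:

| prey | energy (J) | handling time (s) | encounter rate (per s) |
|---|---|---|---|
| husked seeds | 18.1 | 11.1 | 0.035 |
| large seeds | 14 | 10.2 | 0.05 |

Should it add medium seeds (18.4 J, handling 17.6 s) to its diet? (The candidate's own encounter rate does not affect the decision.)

Current rate: (0.035×18.1 + 0.05×14)/(1 + 0.035×11.1 + 0.05×10.2) = 0.7024 J/s.
Profitability of medium seeds: 18.4/17.6 = 1.045 J/s.
Since 1.045 > R, including medium seeds increases the long-run rate.

Yes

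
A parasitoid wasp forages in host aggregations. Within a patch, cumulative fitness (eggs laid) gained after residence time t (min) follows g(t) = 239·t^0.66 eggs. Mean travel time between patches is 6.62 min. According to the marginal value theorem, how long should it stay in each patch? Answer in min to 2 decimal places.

Optimal t* satisfies g'(t*) = g(t*)/(T + t*).
g'(t) = 0.66·239·t^-0.34. Setting 0.66·239·t^-0.34 = 239·t^0.66/(6.62+t) gives 0.66(6.62+t) = t, so 0.34·t = 0.66×6.62.
t* = 0.66×6.62/0.34 = 12.85 min.

12.85 min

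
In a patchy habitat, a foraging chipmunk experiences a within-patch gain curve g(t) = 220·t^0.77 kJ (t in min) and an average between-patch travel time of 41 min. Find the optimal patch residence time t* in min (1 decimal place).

137.3 min

Maximise g(t)/(T+t): set derivative to zero → g'(t)(T+t) = g(t).
g'(t) = 0.77·220·t^-0.23. Setting 0.77·220·t^-0.23 = 220·t^0.77/(41+t) gives 0.77(41+t) = t, so 0.23·t = 0.77×41.
t* = 0.77×41/0.23 = 137.3 min.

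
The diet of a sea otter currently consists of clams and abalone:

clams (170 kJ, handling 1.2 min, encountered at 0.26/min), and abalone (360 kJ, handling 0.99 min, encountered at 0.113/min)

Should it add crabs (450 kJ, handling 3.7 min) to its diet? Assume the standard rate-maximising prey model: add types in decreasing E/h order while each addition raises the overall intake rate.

Yes

Intake rate on the current diet: R = (0.26×170 + 0.113×360) / (1 + 0.26×1.2 + 0.113×0.99) = 84.88/1.424 = 59.61 kJ/min.
crabs: E/h = 450/3.7 = 121.6 kJ/min.
121.6 > 59.61, so adding crabs raises the average — include it.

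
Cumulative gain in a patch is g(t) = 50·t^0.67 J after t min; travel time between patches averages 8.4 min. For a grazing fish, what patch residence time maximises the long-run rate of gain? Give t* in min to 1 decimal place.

Optimal t* satisfies g'(t*) = g(t*)/(T + t*).
g'(t) = 0.67·50·t^-0.33. Setting 0.67·50·t^-0.33 = 50·t^0.67/(8.4+t) gives 0.67(8.4+t) = t, so 0.33·t = 0.67×8.4.
t* = 0.67×8.4/0.33 = 17.05 min.

17.1 min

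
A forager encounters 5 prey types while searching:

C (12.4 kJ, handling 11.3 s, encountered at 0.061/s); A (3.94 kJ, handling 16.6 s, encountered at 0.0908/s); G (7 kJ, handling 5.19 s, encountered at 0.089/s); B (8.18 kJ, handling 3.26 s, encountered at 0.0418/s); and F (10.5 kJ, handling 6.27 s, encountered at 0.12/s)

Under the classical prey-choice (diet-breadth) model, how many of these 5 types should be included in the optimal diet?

E/h in descending order: B 2.51, F 1.67, G 1.35, C 1.1, A 0.237 kJ/s. The optimal diet is the largest prefix of this list for which every included type satisfies E_i/h_i > R on the types above it.
Rate on top 1: 0.3009. F: 1.67 > 0.3009 → include.
Rate on top 2: 0.8482. G: 1.35 > 0.8482 → include.
Rate on top 3: 0.9465. C: 1.1 > 0.9465 → include.
Rate on top 4: 0.9807. A: 0.237 < 0.9807 → exclude; stop.
Optimal diet: B, F, G, C — 4 of 5 types.

4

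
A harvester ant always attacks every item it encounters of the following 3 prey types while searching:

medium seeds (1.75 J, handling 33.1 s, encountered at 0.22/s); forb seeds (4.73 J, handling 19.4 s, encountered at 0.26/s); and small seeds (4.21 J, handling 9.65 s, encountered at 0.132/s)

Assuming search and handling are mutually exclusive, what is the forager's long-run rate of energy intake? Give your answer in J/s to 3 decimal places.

R = Σλ_iE_i / (1 + Σλ_ih_i)
Numerator: 0.22×1.75 + 0.26×4.73 + 0.132×4.21 = 2.171
Denominator: 1 + 0.22×33.1 + 0.26×19.4 + 0.132×9.65 = 14.6
R = 2.171/14.6 = 0.1487 J/s

0.149 J/s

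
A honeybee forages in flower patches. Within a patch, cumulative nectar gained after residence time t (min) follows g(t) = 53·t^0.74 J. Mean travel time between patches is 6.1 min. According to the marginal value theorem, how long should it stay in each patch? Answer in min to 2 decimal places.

Maximise g(t)/(T+t): set derivative to zero → g'(t)(T+t) = g(t).
g'(t) = 0.74·53·t^-0.26. Setting 0.74·53·t^-0.26 = 53·t^0.74/(6.1+t) gives 0.74(6.1+t) = t, so 0.26·t = 0.74×6.1.
t* = 0.74×6.1/0.26 = 17.36 min.

17.36 min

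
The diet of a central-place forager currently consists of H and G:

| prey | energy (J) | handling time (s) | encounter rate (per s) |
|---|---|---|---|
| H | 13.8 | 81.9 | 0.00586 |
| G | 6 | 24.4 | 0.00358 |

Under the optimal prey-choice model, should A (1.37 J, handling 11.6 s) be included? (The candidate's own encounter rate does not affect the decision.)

Current rate: (0.00586×13.8 + 0.00358×6)/(1 + 0.00586×81.9 + 0.00358×24.4) = 0.0653 J/s.
Profitability of A: 1.37/11.6 = 0.1181 J/s.
Since 0.1181 > R, including A increases the long-run rate.

Yes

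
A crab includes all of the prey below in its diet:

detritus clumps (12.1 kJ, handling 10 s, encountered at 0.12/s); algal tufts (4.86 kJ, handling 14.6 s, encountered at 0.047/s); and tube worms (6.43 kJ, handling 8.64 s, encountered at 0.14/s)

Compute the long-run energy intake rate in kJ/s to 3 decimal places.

R = (0.12×12.1 + 0.047×4.86 + 0.14×6.43) / (1 + 0.12×10 + 0.047×14.6 + 0.14×8.64) = 2.581/4.096 = 0.6301 kJ/s.

0.630 kJ/s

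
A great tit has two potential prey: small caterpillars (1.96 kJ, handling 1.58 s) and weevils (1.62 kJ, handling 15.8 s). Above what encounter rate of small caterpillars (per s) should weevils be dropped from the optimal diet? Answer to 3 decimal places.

0.057 per s

At the threshold, the rate on small caterpillars alone equals the profitability of weevils: λ·1.96/(1 + λ·1.58) = 1.62/15.8 = 0.1025.
Rearranging, λ(1.96 − 0.1025×1.58) = 0.1025, so λ = 0.1025/1.798 = 0.05703 per s.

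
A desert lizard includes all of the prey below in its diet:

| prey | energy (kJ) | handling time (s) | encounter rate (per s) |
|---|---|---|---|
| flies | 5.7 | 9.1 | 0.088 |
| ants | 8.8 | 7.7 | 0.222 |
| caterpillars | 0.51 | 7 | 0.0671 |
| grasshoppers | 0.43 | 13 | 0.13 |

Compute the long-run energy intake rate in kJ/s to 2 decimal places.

Energy encountered per unit search time: 0.088×5.7 + 0.222×8.8 + 0.0671×0.51 + 0.13×0.43 = 2.545 kJ/s.
Handling time per unit search time: 0.088×9.1 + 0.222×7.7 + 0.0671×7 + 0.13×13 = 4.67.
Rate = 2.545/(1 + 4.67) = 0.4489 kJ/s.

0.45 kJ/s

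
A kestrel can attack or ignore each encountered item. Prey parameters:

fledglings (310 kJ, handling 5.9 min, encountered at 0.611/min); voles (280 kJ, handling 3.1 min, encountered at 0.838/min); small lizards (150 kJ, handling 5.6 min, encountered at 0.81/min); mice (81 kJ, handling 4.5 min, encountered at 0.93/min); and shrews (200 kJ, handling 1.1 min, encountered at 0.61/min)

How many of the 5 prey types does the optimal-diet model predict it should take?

2

E/h in descending order: shrews 182, voles 90.3, fledglings 52.5, small lizards 26.8, mice 18 kJ/min. The optimal diet is the largest prefix of this list for which every included type satisfies E_i/h_i > R on the types above it.
Rate on top 1: 73.01. voles: 90.3 > 73.01 → include.
Rate on top 2: 83.55. fledglings: 52.5 < 83.55 → exclude; stop.
Optimal diet: shrews, voles — 2 of 5 types.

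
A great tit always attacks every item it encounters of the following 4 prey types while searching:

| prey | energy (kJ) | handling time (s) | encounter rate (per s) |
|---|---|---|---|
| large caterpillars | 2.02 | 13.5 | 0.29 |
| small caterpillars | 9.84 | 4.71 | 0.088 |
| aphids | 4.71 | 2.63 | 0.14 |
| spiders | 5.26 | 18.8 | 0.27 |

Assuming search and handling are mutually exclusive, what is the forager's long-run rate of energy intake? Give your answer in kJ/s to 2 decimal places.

Energy encountered per unit search time: 0.29×2.02 + 0.088×9.84 + 0.14×4.71 + 0.27×5.26 = 3.531 kJ/s.
Handling time per unit search time: 0.29×13.5 + 0.088×4.71 + 0.14×2.63 + 0.27×18.8 = 9.774.
Rate = 3.531/(1 + 9.774) = 0.3278 kJ/s.

0.33 kJ/s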